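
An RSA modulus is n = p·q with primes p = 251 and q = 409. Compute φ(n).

102000

φ(102659) = 102659 · (1 − 1/251) · (1 − 1/409)
       = 102659 · 102000/102659 = 102000.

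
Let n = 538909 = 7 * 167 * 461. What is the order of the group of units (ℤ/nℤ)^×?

458160

φ(538909) = 538909 · (1 − 1/7) · (1 − 1/167) · (1 − 1/461)
       = 538909 · 458160/538909 = 458160.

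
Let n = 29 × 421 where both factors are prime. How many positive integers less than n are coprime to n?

φ(12209) = 12209 · (1 − 1/29) · (1 − 1/421)
       = 12209 · 11760/12209 = 11760.

11760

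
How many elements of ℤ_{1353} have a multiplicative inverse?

Prime factorization: 1353 = 3 · 11 · 41.
φ(1353) = 1353 · (1 − 1/3) · (1 − 1/11) · (1 − 1/41)
       = 1353 · 800/1353 = 800.

800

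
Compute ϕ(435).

224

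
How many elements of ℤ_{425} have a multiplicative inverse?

320

Prime factorization: 425 = 5^2 × 17.
φ(5^2) = 5^2 − 5^1 = 25 − 5 = 20.
φ(17) = 17 − 1 = 16.
Multiply: 20 · 16 = 320.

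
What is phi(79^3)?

486798

φ(493039) = 493039 · (1 − 1/79)
       = 493039 · 78/79 = 486798.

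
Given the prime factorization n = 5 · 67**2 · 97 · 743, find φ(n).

1259951616

φ(5) = 5 − 1 = 4.
φ(67^2) = 67^2 − 67^1 = 4489 − 67 = 4422.
φ(97) = 97 − 1 = 96.
φ(743) = 743 − 1 = 742.
Multiply: 4 · 4422 · 96 · 742 = 1259951616.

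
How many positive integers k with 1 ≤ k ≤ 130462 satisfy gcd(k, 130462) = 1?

130462 = 2 × 37 × 41 × 43.
φ(2) = 2 − 1 = 1.
φ(37) = 37 − 1 = 36.
φ(41) = 41 − 1 = 40.
φ(43) = 43 − 1 = 42.
Since φ is multiplicative, φ(130462) = 1 · 36 · 40 · 42 = 60480.

60480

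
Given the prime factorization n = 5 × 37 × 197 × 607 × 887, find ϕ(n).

φ(19622316005) = 19622316005 · (1 − 1/5) · (1 − 1/37) · (1 − 1/197) · (1 − 1/607) · (1 − 1/887)
       = 19622316005 · 15153917184/19622316005 = 15153917184.

15153917184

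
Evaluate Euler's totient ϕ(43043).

30240

Prime factorization: 43043 = 7 × 11 × 13 × 43.
φ(43043) = 43043 · (1 − 1/7) · (1 − 1/11) · (1 − 1/13) · (1 − 1/43)
       = 43043 · 30240/43043 = 30240.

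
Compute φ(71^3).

352870

φ(71^3) = 71^3 − 71^2 = 357911 − 5041 = 352870.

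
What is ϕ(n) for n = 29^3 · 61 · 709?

φ(29^3) = 29^3 − 29^2 = 24389 − 841 = 23548.
φ(61) = 61 − 1 = 60.
φ(709) = 709 − 1 = 708.
φ(1054799861) = 23548 × 60 × 708 = 1000319040.

1000319040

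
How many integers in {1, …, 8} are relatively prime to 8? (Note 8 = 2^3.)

φ(2^3) = 2^2·(2−1) = 4·1 = 4.

4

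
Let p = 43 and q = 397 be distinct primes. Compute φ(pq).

φ(n) = (p − 1)(q − 1) = (43−1)(397−1) = 42·396 = 16632.

16632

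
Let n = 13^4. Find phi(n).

26364

φ(28561) = 28561 · (1 − 1/13)
       = 28561 · 12/13 = 26364.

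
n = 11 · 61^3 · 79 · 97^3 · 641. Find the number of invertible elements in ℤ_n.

100670030143488000

φ(115393810252117177) = 115393810252117177 · (1 − 1/11) · (1 − 1/61) · (1 − 1/79) · (1 − 1/97) · (1 − 1/641)
       = 115393810252117177 · 2875392000/3295940593 = 100670030143488000.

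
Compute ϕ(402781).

Factor 402781: 402781 = 17 · 19 · 29 · 43.
φ(402781) = 402781 · (1 − 1/17) · (1 − 1/19) · (1 − 1/29) · (1 − 1/43)
       = 402781 · 338688/402781 = 338688.

338688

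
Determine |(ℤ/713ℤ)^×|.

660

Prime factorization: 713 = 23 × 31.
φ(23) = 23 − 1 = 22.
φ(31) = 31 − 1 = 30.
Multiply: 22 · 30 = 660.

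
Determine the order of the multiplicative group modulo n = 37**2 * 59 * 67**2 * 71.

φ(37^2) = 37^2 − 37^1 = 1369 − 37 = 1332.
φ(59) = 59 − 1 = 58.
φ(67^2) = 67^1·(67−1) = 67·66 = 4422.
φ(71) = 71 − 1 = 70.
φ(25743252349) = 1332 × 58 × 4422 × 70 = 23913822240.

23913822240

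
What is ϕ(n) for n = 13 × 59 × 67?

φ(51389) = 51389 · (1 − 1/13) · (1 − 1/59) · (1 − 1/67)
       = 51389 · 45936/51389 = 45936.

45936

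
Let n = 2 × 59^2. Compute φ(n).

φ(6962) = 6962 · (1 − 1/2) · (1 − 1/59)
       = 6962 · 58/118 = 3422.

3422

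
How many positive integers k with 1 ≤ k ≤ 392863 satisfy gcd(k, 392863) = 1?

332640

First factor: 392863 = 19 · 23 · 29 · 31.
φ(19) = 19 − 1 = 18.
φ(23) = 23 − 1 = 22.
φ(29) = 29 − 1 = 28.
φ(31) = 31 − 1 = 30.
φ(392863) = 18 × 22 × 28 × 30 = 332640.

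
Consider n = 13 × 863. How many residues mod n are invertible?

10344

φ(11219) = 11219 · (1 − 1/13) · (1 − 1/863)
       = 11219 · 10344/11219 = 10344.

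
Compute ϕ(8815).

Prime factorization: 8815 = 5 * 41 * 43.
φ(8815) = 8815 · (1 − 1/5) · (1 − 1/41) · (1 − 1/43)
       = 8815 · 6720/8815 = 6720.

6720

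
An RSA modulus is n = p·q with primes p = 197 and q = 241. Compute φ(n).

For distinct primes, φ(pq) = (p−1)(q−1) = 196 × 240 = 47040.

47040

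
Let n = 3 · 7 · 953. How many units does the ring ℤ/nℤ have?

11424

φ(20013) = 20013 · (1 − 1/3) · (1 − 1/7) · (1 − 1/953)
       = 20013 · 11424/20013 = 11424.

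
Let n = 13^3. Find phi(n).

2028

φ(2197) = 2197 · (1 − 1/13)
       = 2197 · 12/13 = 2028.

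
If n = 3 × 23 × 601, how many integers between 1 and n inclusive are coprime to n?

φ(3) = 3 − 1 = 2.
φ(23) = 23 − 1 = 22.
φ(601) = 601 − 1 = 600.
Multiply: 2 · 22 · 600 = 26400.

26400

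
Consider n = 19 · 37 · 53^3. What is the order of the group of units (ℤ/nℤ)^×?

φ(104660531) = 104660531 · (1 − 1/19) · (1 − 1/37) · (1 − 1/53)
       = 104660531 · 33696/37259 = 94652064.

94652064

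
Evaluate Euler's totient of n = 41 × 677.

φ(27757) = 27757 · (1 − 1/41) · (1 − 1/677)
       = 27757 · 27040/27757 = 27040.

27040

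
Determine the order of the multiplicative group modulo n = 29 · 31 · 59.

48720

φ(29) = 29 − 1 = 28.
φ(31) = 31 − 1 = 30.
φ(59) = 59 − 1 = 58.
φ(53041) = 28 × 30 × 58 = 48720.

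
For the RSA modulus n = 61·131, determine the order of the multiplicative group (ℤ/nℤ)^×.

φ(pq) = (p−1)(q−1) = 60 · 130 = 7800.

7800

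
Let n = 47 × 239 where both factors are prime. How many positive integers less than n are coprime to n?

φ(pq) = (p−1)(q−1) = 46 · 238 = 10948.

10948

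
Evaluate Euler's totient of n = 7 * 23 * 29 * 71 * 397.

102453120

φ(7) = 7 − 1 = 6.
φ(23) = 23 − 1 = 22.
φ(29) = 29 − 1 = 28.
φ(71) = 71 − 1 = 70.
φ(397) = 397 − 1 = 396.
Multiply: 6 · 22 · 28 · 70 · 396 = 102453120.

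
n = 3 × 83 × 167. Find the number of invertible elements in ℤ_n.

27224

φ(41583) = 41583 · (1 − 1/3) · (1 − 1/83) · (1 − 1/167)
       = 41583 · 27224/41583 = 27224.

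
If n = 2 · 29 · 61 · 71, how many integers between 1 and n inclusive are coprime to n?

φ(2) = 2 − 1 = 1.
φ(29) = 29 − 1 = 28.
φ(61) = 61 − 1 = 60.
φ(71) = 71 − 1 = 70.
Since φ is multiplicative, φ(251198) = 1 · 28 · 60 · 70 = 117600.

117600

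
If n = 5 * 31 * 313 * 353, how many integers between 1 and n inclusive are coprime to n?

13178880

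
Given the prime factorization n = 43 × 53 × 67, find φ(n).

144144

φ(43) = 43 − 1 = 42.
φ(53) = 53 − 1 = 52.
φ(67) = 67 − 1 = 66.
φ(152693) = 42 × 52 × 66 = 144144.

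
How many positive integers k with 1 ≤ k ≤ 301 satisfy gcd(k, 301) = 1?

Factor 301: 301 = 7 × 43.
φ(301) = 301 · (1 − 1/7) · (1 − 1/43)
       = 301 · 252/301 = 252.

252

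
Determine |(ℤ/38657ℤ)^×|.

First factor: 38657 = 29 · 31 · 43.
φ(38657) = 38657 · (1 − 1/29) · (1 − 1/31) · (1 − 1/43)
       = 38657 · 35280/38657 = 35280.

35280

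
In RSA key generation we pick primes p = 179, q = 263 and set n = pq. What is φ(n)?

46636

φ(pq) = (p−1)(q−1) = 178 · 262 = 46636.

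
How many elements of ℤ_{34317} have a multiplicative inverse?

21600

First factor: 34317 = 3**3 * 31 * 41.
φ(3^3) = 3^2·(3−1) = 9·2 = 18.
φ(31) = 31 − 1 = 30.
φ(41) = 41 − 1 = 40.
Since φ is multiplicative, φ(34317) = 18 · 30 · 40 = 21600.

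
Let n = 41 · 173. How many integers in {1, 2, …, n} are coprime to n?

6880

φ(41) = 41 − 1 = 40.
φ(173) = 173 − 1 = 172.
Since φ is multiplicative, φ(7093) = 40 · 172 = 6880.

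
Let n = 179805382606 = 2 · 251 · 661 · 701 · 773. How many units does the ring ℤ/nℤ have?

φ(2) = 2 − 1 = 1.
φ(251) = 251 − 1 = 250.
φ(661) = 661 − 1 = 660.
φ(701) = 701 − 1 = 700.
φ(773) = 773 − 1 = 772.
φ(179805382606) = 1 × 250 × 660 × 700 × 772 = 89166000000.

89166000000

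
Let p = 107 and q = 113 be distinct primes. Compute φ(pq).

For distinct primes, φ(pq) = (p−1)(q−1) = 106 × 112 = 11872.

11872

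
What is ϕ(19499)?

17280

Prime factorization: 19499 = 17 * 31 * 37.
φ(17) = 17 − 1 = 16.
φ(31) = 31 − 1 = 30.
φ(37) = 37 − 1 = 36.
φ(19499) = 16 × 30 × 36 = 17280.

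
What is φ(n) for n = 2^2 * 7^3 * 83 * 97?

φ(2^2) = 2^2 − 2^1 = 4 − 2 = 2.
φ(7^3) = 7^2·(7−1) = 49·6 = 294.
φ(83) = 83 − 1 = 82.
φ(97) = 97 − 1 = 96.
Multiply: 2 · 294 · 82 · 96 = 4628736.

4628736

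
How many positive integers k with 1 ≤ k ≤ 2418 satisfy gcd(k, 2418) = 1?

720

Factor 2418: 2418 = 2 * 3 * 13 * 31.
φ(2) = 2 − 1 = 1.
φ(3) = 3 − 1 = 2.
φ(13) = 13 − 1 = 12.
φ(31) = 31 − 1 = 30.
Multiply: 1 · 2 · 12 · 30 = 720.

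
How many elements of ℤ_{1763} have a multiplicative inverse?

Prime factorization: 1763 = 41 * 43.
φ(41) = 41 − 1 = 40.
φ(43) = 43 − 1 = 42.
Multiply: 40 · 42 = 1680.

1680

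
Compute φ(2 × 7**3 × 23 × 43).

φ(678454) = 678454 · (1 − 1/2) · (1 − 1/7) · (1 − 1/23) · (1 − 1/43)
       = 678454 · 5544/13846 = 271656.

271656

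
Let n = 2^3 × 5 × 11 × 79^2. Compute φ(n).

φ(2746040) = 2746040 · (1 − 1/2) · (1 − 1/5) · (1 − 1/11) · (1 − 1/79)
       = 2746040 · 3120/8690 = 985920.

985920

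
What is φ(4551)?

2880

Factor 4551: 4551 = 3 * 37 * 41.
φ(3) = 3 − 1 = 2.
φ(37) = 37 − 1 = 36.
φ(41) = 41 − 1 = 40.
Since φ is multiplicative, φ(4551) = 2 · 36 · 40 = 2880.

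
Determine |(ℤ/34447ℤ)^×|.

Factor 34447: 34447 = 7^2 * 19 * 37.
φ(34447) = 34447 · (1 − 1/7) · (1 − 1/19) · (1 − 1/37)
       = 34447 · 3888/4921 = 27216.

27216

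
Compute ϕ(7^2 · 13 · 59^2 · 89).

φ(197348333) = 197348333 · (1 − 1/7) · (1 − 1/13) · (1 − 1/59) · (1 − 1/89)
       = 197348333 · 367488/477841 = 151772544.

151772544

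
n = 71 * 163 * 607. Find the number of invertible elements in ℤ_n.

φ(71) = 71 − 1 = 70.
φ(163) = 163 − 1 = 162.
φ(607) = 607 − 1 = 606.
Multiply: 70 · 162 · 606 = 6872040.

6872040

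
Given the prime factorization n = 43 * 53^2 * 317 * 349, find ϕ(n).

12729015936

φ(43) = 43 − 1 = 42.
φ(53^2) = 53^2 − 53^1 = 2809 − 53 = 2756.
φ(317) = 317 − 1 = 316.
φ(349) = 349 − 1 = 348.
Since φ is multiplicative, φ(13363028171) = 42 · 2756 · 316 · 348 = 12729015936.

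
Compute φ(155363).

Factor 155363: 155363 = 13 · 17 · 19 · 37.
φ(155363) = 155363 · (1 − 1/13) · (1 − 1/17) · (1 − 1/19) · (1 − 1/37)
       = 155363 · 124416/155363 = 124416.

124416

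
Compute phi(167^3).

4629574

φ(167^3) = 167^2·(167−1) = 27889·166 = 4629574.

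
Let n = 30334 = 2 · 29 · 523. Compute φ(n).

14616

φ(30334) = 30334 · (1 − 1/2) · (1 − 1/29) · (1 − 1/523)
       = 30334 · 14616/30334 = 14616.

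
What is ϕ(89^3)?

697048

φ(89^3) = 89^3 − 89^2 = 704969 − 7921 = 697048.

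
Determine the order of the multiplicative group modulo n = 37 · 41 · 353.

506880

φ(37) = 37 − 1 = 36.
φ(41) = 41 − 1 = 40.
φ(353) = 353 − 1 = 352.
φ(535501) = 36 × 40 × 352 = 506880.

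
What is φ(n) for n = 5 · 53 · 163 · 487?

16376256

φ(21035965) = 21035965 · (1 − 1/5) · (1 − 1/53) · (1 − 1/163) · (1 − 1/487)
       = 21035965 · 16376256/21035965 = 16376256.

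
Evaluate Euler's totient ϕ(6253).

First factor: 6253 = 13^2 × 37.
φ(6253) = 6253 · (1 − 1/13) · (1 − 1/37)
       = 6253 · 432/481 = 5616.

5616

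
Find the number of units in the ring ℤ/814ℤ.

360

Prime factorization: 814 = 2 * 11 * 37.
φ(814) = 814 · (1 − 1/2) · (1 − 1/11) · (1 − 1/37)
       = 814 · 360/814 = 360.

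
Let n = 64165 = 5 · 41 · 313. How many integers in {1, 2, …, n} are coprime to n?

φ(64165) = 64165 · (1 − 1/5) · (1 − 1/41) · (1 − 1/313)
       = 64165 · 49920/64165 = 49920.

49920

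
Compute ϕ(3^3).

18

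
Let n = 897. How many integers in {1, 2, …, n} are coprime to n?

897 = 3 · 13 · 23.
φ(897) = 897 · (1 − 1/3) · (1 − 1/13) · (1 − 1/23)
       = 897 · 528/897 = 528.

528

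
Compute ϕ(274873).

228096

Factor 274873: 274873 = 17 × 19 × 23 × 37.
φ(274873) = 274873 · (1 − 1/17) · (1 − 1/19) · (1 − 1/23) · (1 − 1/37)
       = 274873 · 228096/274873 = 228096.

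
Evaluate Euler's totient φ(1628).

720

First factor: 1628 = 2^2 · 11 · 37.
φ(1628) = 1628 · (1 − 1/2) · (1 − 1/11) · (1 − 1/37)
       = 1628 · 360/814 = 720.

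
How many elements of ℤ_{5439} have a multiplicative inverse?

3024

First factor: 5439 = 3 · 7**2 · 37.
φ(5439) = 5439 · (1 − 1/3) · (1 − 1/7) · (1 − 1/37)
       = 5439 · 432/777 = 3024.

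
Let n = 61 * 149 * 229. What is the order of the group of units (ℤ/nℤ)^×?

2024640

φ(61) = 61 − 1 = 60.
φ(149) = 149 − 1 = 148.
φ(229) = 229 − 1 = 228.
φ(2081381) = 60 × 148 × 228 = 2024640.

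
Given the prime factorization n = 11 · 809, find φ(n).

8080

φ(11) = 11 − 1 = 10.
φ(809) = 809 − 1 = 808.
Since φ is multiplicative, φ(8899) = 10 · 808 = 8080.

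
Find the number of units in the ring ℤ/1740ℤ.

448

First factor: 1740 = 2^2 * 3 * 5 * 29.
φ(1740) = 1740 · (1 − 1/2) · (1 − 1/3) · (1 − 1/5) · (1 − 1/29)
       = 1740 · 224/870 = 448.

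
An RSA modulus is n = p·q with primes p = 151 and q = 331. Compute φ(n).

For distinct primes, φ(pq) = (p−1)(q−1) = 150 × 330 = 49500.

49500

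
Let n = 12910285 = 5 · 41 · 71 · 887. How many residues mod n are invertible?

φ(5) = 5 − 1 = 4.
φ(41) = 41 − 1 = 40.
φ(71) = 71 − 1 = 70.
φ(887) = 887 − 1 = 886.
Multiply: 4 · 40 · 70 · 886 = 9923200.

9923200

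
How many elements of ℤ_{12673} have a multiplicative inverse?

11088

First factor: 12673 = 19 * 23 * 29.
φ(12673) = 12673 · (1 − 1/19) · (1 − 1/23) · (1 − 1/29)
       = 12673 · 11088/12673 = 11088.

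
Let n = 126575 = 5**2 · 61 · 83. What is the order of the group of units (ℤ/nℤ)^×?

98400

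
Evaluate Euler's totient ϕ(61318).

27720

First factor: 61318 = 2 * 23 * 31 * 43.
φ(2) = 2 − 1 = 1.
φ(23) = 23 − 1 = 22.
φ(31) = 31 − 1 = 30.
φ(43) = 43 − 1 = 42.
Multiply: 1 · 22 · 30 · 42 = 27720.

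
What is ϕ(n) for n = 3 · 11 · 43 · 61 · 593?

φ(51329487) = 51329487 · (1 − 1/3) · (1 − 1/11) · (1 − 1/43) · (1 − 1/61) · (1 − 1/593)
       = 51329487 · 29836800/51329487 = 29836800.

29836800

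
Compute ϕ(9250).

9250 = 2 * 5^3 * 37.
φ(2) = 2 − 1 = 1.
φ(5^3) = 5^3 − 5^2 = 125 − 25 = 100.
φ(37) = 37 − 1 = 36.
Multiply: 1 · 100 · 36 = 3600.

3600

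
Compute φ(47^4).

φ(47^4) = 47^4 − 47^3 = 4879681 − 103823 = 4775858.

4775858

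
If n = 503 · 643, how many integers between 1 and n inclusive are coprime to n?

φ(323429) = 323429 · (1 − 1/503) · (1 − 1/643)
       = 323429 · 322284/323429 = 322284.

322284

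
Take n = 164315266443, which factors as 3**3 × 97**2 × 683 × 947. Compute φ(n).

φ(164315266443) = 164315266443 · (1 − 1/3) · (1 − 1/97) · (1 − 1/683) · (1 − 1/947)
       = 164315266443 · 123873024/188219091 = 108141149952.

108141149952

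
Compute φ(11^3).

φ(11^3) = 11^2·(11−1) = 121·10 = 1210.

1210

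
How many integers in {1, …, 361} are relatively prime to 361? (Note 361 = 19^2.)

φ(19^2) = 19^1·(19−1) = 19·18 = 342.

342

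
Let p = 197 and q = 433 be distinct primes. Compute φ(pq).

84672

For distinct primes, φ(pq) = (p−1)(q−1) = 196 × 432 = 84672.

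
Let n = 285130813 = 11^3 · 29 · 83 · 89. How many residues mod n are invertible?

φ(11^3) = 11^2·(11−1) = 121·10 = 1210.
φ(29) = 29 − 1 = 28.
φ(83) = 83 − 1 = 82.
φ(89) = 89 − 1 = 88.
Multiply: 1210 · 28 · 82 · 88 = 244478080.

244478080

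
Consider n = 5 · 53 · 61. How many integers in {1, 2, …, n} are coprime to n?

φ(5) = 5 − 1 = 4.
φ(53) = 53 − 1 = 52.
φ(61) = 61 − 1 = 60.
Since φ is multiplicative, φ(16165) = 4 · 52 · 60 = 12480.

12480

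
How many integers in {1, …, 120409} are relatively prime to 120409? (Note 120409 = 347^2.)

φ(120409) = 120409 · (1 − 1/347)
       = 120409 · 346/347 = 120062.

120062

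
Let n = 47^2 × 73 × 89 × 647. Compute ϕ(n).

8849187072

φ(9285661831) = 9285661831 · (1 − 1/47) · (1 − 1/73) · (1 − 1/89) · (1 − 1/647)
       = 9285661831 · 188280576/197567273 = 8849187072.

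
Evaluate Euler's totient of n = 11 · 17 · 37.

5760

φ(11) = 11 − 1 = 10.
φ(17) = 17 − 1 = 16.
φ(37) = 37 − 1 = 36.
Since φ is multiplicative, φ(6919) = 10 · 16 · 36 = 5760.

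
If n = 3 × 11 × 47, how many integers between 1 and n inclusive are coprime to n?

920

φ(3) = 3 − 1 = 2.
φ(11) = 11 − 1 = 10.
φ(47) = 47 − 1 = 46.
Since φ is multiplicative, φ(1551) = 2 · 10 · 46 = 920.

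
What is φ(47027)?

Factor 47027: 47027 = 31 · 37 · 41.
φ(31) = 31 − 1 = 30.
φ(37) = 37 − 1 = 36.
φ(41) = 41 − 1 = 40.
Multiply: 30 · 36 · 40 = 43200.

43200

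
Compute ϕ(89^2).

φ(89^2) = 89^1·(89−1) = 89·88 = 7832.

7832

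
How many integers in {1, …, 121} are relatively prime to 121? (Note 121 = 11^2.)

110

φ(11^2) = 11^2 − 11^1 = 121 − 11 = 110.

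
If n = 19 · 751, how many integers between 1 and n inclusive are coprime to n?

φ(19) = 19 − 1 = 18.
φ(751) = 751 − 1 = 750.
Multiply: 18 · 750 = 13500.

13500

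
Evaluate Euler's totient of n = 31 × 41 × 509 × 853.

519379200

φ(551838967) = 551838967 · (1 − 1/31) · (1 − 1/41) · (1 − 1/509) · (1 − 1/853)
       = 551838967 · 519379200/551838967 = 519379200.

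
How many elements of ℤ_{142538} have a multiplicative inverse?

59400

142538 = 2 × 11^2 × 19 × 31.
φ(2) = 2 − 1 = 1.
φ(11^2) = 11^1·(11−1) = 11·10 = 110.
φ(19) = 19 − 1 = 18.
φ(31) = 31 − 1 = 30.
φ(142538) = 1 × 110 × 18 × 30 = 59400.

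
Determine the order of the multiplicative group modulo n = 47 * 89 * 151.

607200

φ(47) = 47 − 1 = 46.
φ(89) = 89 − 1 = 88.
φ(151) = 151 − 1 = 150.
Multiply: 46 · 88 · 150 = 607200.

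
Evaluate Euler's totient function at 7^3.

294

φ(343) = 343 · (1 − 1/7)
       = 343 · 6/7 = 294.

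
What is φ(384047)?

384047 = 17 · 19 · 29 · 41.
φ(17) = 17 − 1 = 16.
φ(19) = 19 − 1 = 18.
φ(29) = 29 − 1 = 28.
φ(41) = 41 − 1 = 40.
φ(384047) = 16 × 18 × 28 × 40 = 322560.

322560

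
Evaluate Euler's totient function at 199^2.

39402

φ(39601) = 39601 · (1 − 1/199)
       = 39601 · 198/199 = 39402.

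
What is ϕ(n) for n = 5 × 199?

φ(5) = 5 − 1 = 4.
φ(199) = 199 − 1 = 198.
Multiply: 4 · 198 = 792.

792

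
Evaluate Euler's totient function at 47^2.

φ(2209) = 2209 · (1 − 1/47)
       = 2209 · 46/47 = 2162.

2162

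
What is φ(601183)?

First factor: 601183 = 11 · 31 · 41 · 43.
φ(601183) = 601183 · (1 − 1/11) · (1 − 1/31) · (1 − 1/41) · (1 − 1/43)
       = 601183 · 504000/601183 = 504000.

504000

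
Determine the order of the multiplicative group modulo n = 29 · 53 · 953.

1386112

φ(1464761) = 1464761 · (1 − 1/29) · (1 − 1/53) · (1 − 1/953)
       = 1464761 · 1386112/1464761 = 1386112.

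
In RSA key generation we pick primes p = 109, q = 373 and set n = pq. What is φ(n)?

40176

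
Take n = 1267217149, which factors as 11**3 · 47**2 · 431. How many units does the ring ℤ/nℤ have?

1124888600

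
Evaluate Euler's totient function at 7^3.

294

φ(7^3) = 7^3 − 7^2 = 343 − 49 = 294.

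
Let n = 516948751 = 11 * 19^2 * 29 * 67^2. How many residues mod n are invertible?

423450720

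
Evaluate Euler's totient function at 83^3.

φ(571787) = 571787 · (1 − 1/83)
       = 571787 · 82/83 = 564898.

564898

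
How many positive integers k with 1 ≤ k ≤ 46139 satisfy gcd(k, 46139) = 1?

First factor: 46139 = 29 * 37 * 43.
φ(46139) = 46139 · (1 − 1/29) · (1 − 1/37) · (1 − 1/43)
       = 46139 · 42336/46139 = 42336.

42336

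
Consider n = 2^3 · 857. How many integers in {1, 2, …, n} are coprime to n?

3424

φ(6856) = 6856 · (1 − 1/2) · (1 − 1/857)
       = 6856 · 856/1714 = 3424.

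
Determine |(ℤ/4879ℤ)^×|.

3840

Factor 4879: 4879 = 7 × 17 × 41.
φ(7) = 7 − 1 = 6.
φ(17) = 17 − 1 = 16.
φ(41) = 41 − 1 = 40.
φ(4879) = 6 × 16 × 40 = 3840.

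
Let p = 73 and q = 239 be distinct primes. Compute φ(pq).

17136

φ(pq) = (p−1)(q−1) = 72 · 238 = 17136.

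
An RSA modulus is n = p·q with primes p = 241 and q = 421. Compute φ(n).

φ(241) = 241 − 1 = 240.
φ(421) = 421 − 1 = 420.
Since φ is multiplicative, φ(101461) = 240 · 420 = 100800.

100800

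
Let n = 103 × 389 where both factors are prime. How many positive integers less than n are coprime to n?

For distinct primes, φ(pq) = (p−1)(q−1) = 102 × 388 = 39576.

39576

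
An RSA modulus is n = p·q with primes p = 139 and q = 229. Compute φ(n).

φ(pq) = (p−1)(q−1) = 138 · 228 = 31464.

31464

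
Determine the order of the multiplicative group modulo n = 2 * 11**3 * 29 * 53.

1761760

φ(4091494) = 4091494 · (1 − 1/2) · (1 − 1/11) · (1 − 1/29) · (1 − 1/53)
       = 4091494 · 14560/33814 = 1761760.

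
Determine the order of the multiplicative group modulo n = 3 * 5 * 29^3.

φ(3) = 3 − 1 = 2.
φ(5) = 5 − 1 = 4.
φ(29^3) = 29^2·(29−1) = 841·28 = 23548.
Since φ is multiplicative, φ(365835) = 2 · 4 · 23548 = 188384.

188384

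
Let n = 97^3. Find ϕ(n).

φ(912673) = 912673 · (1 − 1/97)
       = 912673 · 96/97 = 903264.

903264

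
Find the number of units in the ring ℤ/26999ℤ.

26999 = 7^2 · 19 · 29.
φ(7^2) = 7^2 − 7^1 = 49 − 7 = 42.
φ(19) = 19 − 1 = 18.
φ(29) = 29 − 1 = 28.
φ(26999) = 42 × 18 × 28 = 21168.

21168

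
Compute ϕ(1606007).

Factor 1606007: 1606007 = 13^3 × 17 × 43.
φ(1606007) = 1606007 · (1 − 1/13) · (1 − 1/17) · (1 − 1/43)
       = 1606007 · 8064/9503 = 1362816.

1362816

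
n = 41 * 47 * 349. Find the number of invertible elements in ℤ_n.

φ(672523) = 672523 · (1 − 1/41) · (1 − 1/47) · (1 − 1/349)
       = 672523 · 640320/672523 = 640320.

640320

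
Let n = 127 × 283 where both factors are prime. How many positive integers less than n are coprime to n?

35532

φ(n) = (p − 1)(q − 1) = (127−1)(283−1) = 126·282 = 35532.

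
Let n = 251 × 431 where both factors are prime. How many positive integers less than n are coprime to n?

107500

φ(251) = 251 − 1 = 250.
φ(431) = 431 − 1 = 430.
Multiply: 250 · 430 = 107500.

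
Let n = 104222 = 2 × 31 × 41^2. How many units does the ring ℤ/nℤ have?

49200

φ(2) = 2 − 1 = 1.
φ(31) = 31 − 1 = 30.
φ(41^2) = 41^1·(41−1) = 41·40 = 1640.
Since φ is multiplicative, φ(104222) = 1 · 30 · 1640 = 49200.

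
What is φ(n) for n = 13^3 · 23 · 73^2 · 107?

24857179776

φ(28812927793) = 28812927793 · (1 − 1/13) · (1 − 1/23) · (1 − 1/73) · (1 − 1/107)
       = 28812927793 · 2014848/2335489 = 24857179776.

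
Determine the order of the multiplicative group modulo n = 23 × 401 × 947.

8324800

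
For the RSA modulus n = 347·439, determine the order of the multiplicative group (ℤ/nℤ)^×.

φ(152333) = 152333 · (1 − 1/347) · (1 − 1/439)
       = 152333 · 151548/152333 = 151548.

151548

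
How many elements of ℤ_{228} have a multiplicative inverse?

Prime factorization: 228 = 2^2 * 3 * 19.
φ(228) = 228 · (1 − 1/2) · (1 − 1/3) · (1 − 1/19)
       = 228 · 36/114 = 72.

72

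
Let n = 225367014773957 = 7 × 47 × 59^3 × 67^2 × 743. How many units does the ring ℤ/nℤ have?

182836855045152

φ(7) = 7 − 1 = 6.
φ(47) = 47 − 1 = 46.
φ(59^3) = 59^2·(59−1) = 3481·58 = 201898.
φ(67^2) = 67^1·(67−1) = 67·66 = 4422.
φ(743) = 743 − 1 = 742.
Since φ is multiplicative, φ(225367014773957) = 6 · 46 · 201898 · 4422 · 742 = 182836855045152.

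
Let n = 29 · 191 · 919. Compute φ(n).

φ(5090341) = 5090341 · (1 − 1/29) · (1 − 1/191) · (1 − 1/919)
       = 5090341 · 4883760/5090341 = 4883760.

4883760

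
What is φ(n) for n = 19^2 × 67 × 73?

1625184

φ(19^2) = 19^2 − 19^1 = 361 − 19 = 342.
φ(67) = 67 − 1 = 66.
φ(73) = 73 − 1 = 72.
Since φ is multiplicative, φ(1765651) = 342 · 66 · 72 = 1625184.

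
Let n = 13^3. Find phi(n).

2028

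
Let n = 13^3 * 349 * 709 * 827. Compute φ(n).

φ(13^3) = 13^2·(13−1) = 169·12 = 2028.
φ(349) = 349 − 1 = 348.
φ(709) = 709 − 1 = 708.
φ(827) = 827 − 1 = 826.
Since φ is multiplicative, φ(449580254279) = 2028 · 348 · 708 · 826 = 412724737152.

412724737152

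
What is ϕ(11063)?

Prime factorization: 11063 = 13 × 23 × 37.
φ(13) = 13 − 1 = 12.
φ(23) = 23 − 1 = 22.
φ(37) = 37 − 1 = 36.
φ(11063) = 12 × 22 × 36 = 9504.

9504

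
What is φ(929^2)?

φ(863041) = 863041 · (1 − 1/929)
       = 863041 · 928/929 = 862112.

862112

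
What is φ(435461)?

Factor 435461: 435461 = 13 * 19 * 41 * 43.
φ(435461) = 435461 · (1 − 1/13) · (1 − 1/19) · (1 − 1/41) · (1 − 1/43)
       = 435461 · 362880/435461 = 362880.

362880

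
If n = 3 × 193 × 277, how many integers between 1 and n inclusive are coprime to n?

105984

φ(3) = 3 − 1 = 2.
φ(193) = 193 − 1 = 192.
φ(277) = 277 − 1 = 276.
φ(160383) = 2 × 192 × 276 = 105984.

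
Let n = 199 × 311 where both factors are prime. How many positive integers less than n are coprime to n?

61380

φ(pq) = (p−1)(q−1) = 198 · 310 = 61380.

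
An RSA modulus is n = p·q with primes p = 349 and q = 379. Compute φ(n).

φ(pq) = (p−1)(q−1) = 348 · 378 = 131544.

131544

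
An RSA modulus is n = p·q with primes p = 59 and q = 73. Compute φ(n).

For distinct primes, φ(pq) = (p−1)(q−1) = 58 × 72 = 4176.

4176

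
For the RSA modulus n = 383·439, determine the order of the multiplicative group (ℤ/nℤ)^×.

167316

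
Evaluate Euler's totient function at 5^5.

2500

φ(5^5) = 5^4·(5−1) = 625·4 = 2500.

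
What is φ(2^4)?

8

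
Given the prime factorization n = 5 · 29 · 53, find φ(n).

φ(5) = 5 − 1 = 4.
φ(29) = 29 − 1 = 28.
φ(53) = 53 − 1 = 52.
Multiply: 4 · 28 · 52 = 5824.

5824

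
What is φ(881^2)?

φ(776161) = 776161 · (1 − 1/881)
       = 776161 · 880/881 = 775280.

775280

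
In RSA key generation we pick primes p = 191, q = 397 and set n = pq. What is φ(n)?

75240

For distinct primes, φ(pq) = (p−1)(q−1) = 190 × 396 = 75240.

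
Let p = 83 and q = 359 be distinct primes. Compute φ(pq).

φ(29797) = 29797 · (1 − 1/83) · (1 − 1/359)
       = 29797 · 29356/29797 = 29356.

29356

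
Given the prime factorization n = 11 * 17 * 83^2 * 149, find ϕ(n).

161166080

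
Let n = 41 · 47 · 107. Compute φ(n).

φ(41) = 41 − 1 = 40.
φ(47) = 47 − 1 = 46.
φ(107) = 107 − 1 = 106.
Multiply: 40 · 46 · 106 = 195040.

195040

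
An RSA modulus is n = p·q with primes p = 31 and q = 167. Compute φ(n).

For distinct primes, φ(pq) = (p−1)(q−1) = 30 × 166 = 4980.

4980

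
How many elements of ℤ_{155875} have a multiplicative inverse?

Prime factorization: 155875 = 5**3 × 29 × 43.
φ(5^3) = 5^3 − 5^2 = 125 − 25 = 100.
φ(29) = 29 − 1 = 28.
φ(43) = 43 − 1 = 42.
Multiply: 100 · 28 · 42 = 117600.

117600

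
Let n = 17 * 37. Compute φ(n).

φ(629) = 629 · (1 − 1/17) · (1 − 1/37)
       = 629 · 576/629 = 576.

576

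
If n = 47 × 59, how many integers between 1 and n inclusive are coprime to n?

φ(47) = 47 − 1 = 46.
φ(59) = 59 − 1 = 58.
Multiply: 46 · 58 = 2668.

2668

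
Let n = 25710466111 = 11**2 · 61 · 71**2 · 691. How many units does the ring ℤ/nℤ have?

22633380000

φ(25710466111) = 25710466111 · (1 − 1/11) · (1 − 1/61) · (1 − 1/71) · (1 − 1/691)
       = 25710466111 · 28980000/32919931 = 22633380000.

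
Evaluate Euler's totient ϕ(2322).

First factor: 2322 = 2 · 3^3 · 43.
φ(2) = 2 − 1 = 1.
φ(3^3) = 3^2·(3−1) = 9·2 = 18.
φ(43) = 43 − 1 = 42.
Since φ is multiplicative, φ(2322) = 1 · 18 · 42 = 756.

756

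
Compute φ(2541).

First factor: 2541 = 3 · 7 · 11^2.
φ(3) = 3 − 1 = 2.
φ(7) = 7 − 1 = 6.
φ(11^2) = 11^2 − 11^1 = 121 − 11 = 110.
Multiply: 2 · 6 · 110 = 1320.

1320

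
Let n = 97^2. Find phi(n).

9312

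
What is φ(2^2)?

2

φ(4) = 4 · (1 − 1/2)
       = 4 · 1/2 = 2.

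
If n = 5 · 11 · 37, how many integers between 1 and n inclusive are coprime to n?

1440

φ(2035) = 2035 · (1 − 1/5) · (1 − 1/11) · (1 − 1/37)
       = 2035 · 1440/2035 = 1440.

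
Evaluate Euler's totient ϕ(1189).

1189 = 29 · 41.
φ(29) = 29 − 1 = 28.
φ(41) = 41 − 1 = 40.
φ(1189) = 28 × 40 = 1120.

1120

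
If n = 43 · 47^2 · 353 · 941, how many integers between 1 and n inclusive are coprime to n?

30045227520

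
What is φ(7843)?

6600

First factor: 7843 = 11 × 23 × 31.
φ(11) = 11 − 1 = 10.
φ(23) = 23 − 1 = 22.
φ(31) = 31 − 1 = 30.
Multiply: 10 · 22 · 30 = 6600.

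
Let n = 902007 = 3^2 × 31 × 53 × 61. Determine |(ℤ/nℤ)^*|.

561600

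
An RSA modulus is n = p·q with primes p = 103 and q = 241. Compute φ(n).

24480

φ(pq) = (p−1)(q−1) = 102 · 240 = 24480.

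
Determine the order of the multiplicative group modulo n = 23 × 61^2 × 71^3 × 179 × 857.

φ(23) = 23 − 1 = 22.
φ(61^2) = 61^1·(61−1) = 61·60 = 3660.
φ(71^3) = 71^2·(71−1) = 5041·70 = 352870.
φ(179) = 179 − 1 = 178.
φ(857) = 857 − 1 = 856.
φ(4698902190425539) = 22 × 3660 × 352870 × 178 × 856 = 4329246062803200.

4329246062803200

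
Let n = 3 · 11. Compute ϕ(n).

20

φ(33) = 33 · (1 − 1/3) · (1 − 1/11)
       = 33 · 20/33 = 20.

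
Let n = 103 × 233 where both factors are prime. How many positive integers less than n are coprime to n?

φ(103) = 103 − 1 = 102.
φ(233) = 233 − 1 = 232.
Multiply: 102 · 232 = 23664.

23664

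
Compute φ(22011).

22011 = 3 × 11 × 23 × 29.
φ(22011) = 22011 · (1 − 1/3) · (1 − 1/11) · (1 − 1/23) · (1 − 1/29)
       = 22011 · 12320/22011 = 12320.

12320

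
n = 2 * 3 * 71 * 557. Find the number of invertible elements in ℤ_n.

φ(2) = 2 − 1 = 1.
φ(3) = 3 − 1 = 2.
φ(71) = 71 − 1 = 70.
φ(557) = 557 − 1 = 556.
φ(237282) = 1 × 2 × 70 × 556 = 77840.

77840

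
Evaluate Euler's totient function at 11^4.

φ(14641) = 14641 · (1 − 1/11)
       = 14641 · 10/11 = 13310.

13310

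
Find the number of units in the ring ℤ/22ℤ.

10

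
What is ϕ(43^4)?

3339294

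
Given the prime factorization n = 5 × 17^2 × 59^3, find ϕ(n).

φ(296772655) = 296772655 · (1 − 1/5) · (1 − 1/17) · (1 − 1/59)
       = 296772655 · 3712/5015 = 219665024.

219665024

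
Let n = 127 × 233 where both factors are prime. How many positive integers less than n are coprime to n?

For distinct primes, φ(pq) = (p−1)(q−1) = 126 × 232 = 29232.

29232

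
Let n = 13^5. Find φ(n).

φ(371293) = 371293 · (1 − 1/13)
       = 371293 · 12/13 = 342732.

342732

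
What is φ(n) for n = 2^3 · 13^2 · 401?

249600

φ(2^3) = 2^3 − 2^2 = 8 − 4 = 4.
φ(13^2) = 13^2 − 13^1 = 169 − 13 = 156.
φ(401) = 401 − 1 = 400.
Since φ is multiplicative, φ(542152) = 4 · 156 · 400 = 249600.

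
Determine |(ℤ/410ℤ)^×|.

160

Prime factorization: 410 = 2 × 5 × 41.
φ(410) = 410 · (1 − 1/2) · (1 − 1/5) · (1 − 1/41)
       = 410 · 160/410 = 160.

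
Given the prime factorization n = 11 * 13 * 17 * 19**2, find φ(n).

656640

φ(877591) = 877591 · (1 − 1/11) · (1 − 1/13) · (1 − 1/17) · (1 − 1/19)
       = 877591 · 34560/46189 = 656640.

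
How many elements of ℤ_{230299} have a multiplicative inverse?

Factor 230299: 230299 = 17 * 19 * 23 * 31.
φ(230299) = 230299 · (1 − 1/17) · (1 − 1/19) · (1 − 1/23) · (1 − 1/31)
       = 230299 · 190080/230299 = 190080.

190080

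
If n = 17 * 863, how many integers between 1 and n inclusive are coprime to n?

13792

φ(14671) = 14671 · (1 − 1/17) · (1 − 1/863)
       = 14671 · 13792/14671 = 13792.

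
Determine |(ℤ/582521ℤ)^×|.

Prime factorization: 582521 = 19 · 23 · 31 · 43.
φ(19) = 19 − 1 = 18.
φ(23) = 23 − 1 = 22.
φ(31) = 31 − 1 = 30.
φ(43) = 43 − 1 = 42.
Since φ is multiplicative, φ(582521) = 18 · 22 · 30 · 42 = 498960.

498960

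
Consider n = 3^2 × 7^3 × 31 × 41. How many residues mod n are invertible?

2116800

φ(3^2) = 3^2 − 3^1 = 9 − 3 = 6.
φ(7^3) = 7^3 − 7^2 = 343 − 49 = 294.
φ(31) = 31 − 1 = 30.
φ(41) = 41 − 1 = 40.
Multiply: 6 · 294 · 30 · 40 = 2116800.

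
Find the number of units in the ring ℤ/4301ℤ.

3520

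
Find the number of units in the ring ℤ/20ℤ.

20 = 2^2 · 5.
φ(20) = 20 · (1 − 1/2) · (1 − 1/5)
       = 20 · 4/10 = 8.

8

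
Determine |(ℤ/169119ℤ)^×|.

169119 = 3**2 · 19 · 23 · 43.
φ(169119) = 169119 · (1 − 1/3) · (1 − 1/19) · (1 − 1/23) · (1 − 1/43)
       = 169119 · 33264/56373 = 99792.

99792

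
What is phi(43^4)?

3339294

φ(43^4) = 43^3·(43−1) = 79507·42 = 3339294.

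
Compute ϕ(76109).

Factor 76109: 76109 = 11^2 * 17 * 37.
φ(76109) = 76109 · (1 − 1/11) · (1 − 1/17) · (1 − 1/37)
       = 76109 · 5760/6919 = 63360.

63360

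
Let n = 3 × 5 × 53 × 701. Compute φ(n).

φ(557295) = 557295 · (1 − 1/3) · (1 − 1/5) · (1 − 1/53) · (1 − 1/701)
       = 557295 · 291200/557295 = 291200.

291200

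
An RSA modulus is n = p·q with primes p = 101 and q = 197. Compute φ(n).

19600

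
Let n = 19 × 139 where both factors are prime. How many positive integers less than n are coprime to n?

2484

For distinct primes, φ(pq) = (p−1)(q−1) = 18 × 138 = 2484.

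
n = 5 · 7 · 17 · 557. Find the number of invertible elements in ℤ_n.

φ(331415) = 331415 · (1 − 1/5) · (1 − 1/7) · (1 − 1/17) · (1 − 1/557)
       = 331415 · 213504/331415 = 213504.

213504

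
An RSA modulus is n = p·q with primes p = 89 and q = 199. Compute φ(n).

φ(89) = 89 − 1 = 88.
φ(199) = 199 − 1 = 198.
Multiply: 88 · 198 = 17424.

17424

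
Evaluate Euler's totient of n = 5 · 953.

φ(5) = 5 − 1 = 4.
φ(953) = 953 − 1 = 952.
Multiply: 4 · 952 = 3808.

3808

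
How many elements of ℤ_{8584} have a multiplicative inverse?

Factor 8584: 8584 = 2^3 × 29 × 37.
φ(8584) = 8584 · (1 − 1/2) · (1 − 1/29) · (1 − 1/37)
       = 8584 · 1008/2146 = 4032.

4032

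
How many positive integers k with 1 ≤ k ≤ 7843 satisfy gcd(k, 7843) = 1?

6600

First factor: 7843 = 11 * 23 * 31.
φ(11) = 11 − 1 = 10.
φ(23) = 23 − 1 = 22.
φ(31) = 31 − 1 = 30.
Since φ is multiplicative, φ(7843) = 10 · 22 · 30 = 6600.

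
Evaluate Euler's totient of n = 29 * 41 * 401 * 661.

295680000

φ(315157529) = 315157529 · (1 − 1/29) · (1 − 1/41) · (1 − 1/401) · (1 − 1/661)
       = 315157529 · 295680000/315157529 = 295680000.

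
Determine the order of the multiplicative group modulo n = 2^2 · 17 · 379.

12096

φ(25772) = 25772 · (1 − 1/2) · (1 − 1/17) · (1 − 1/379)
       = 25772 · 6048/12886 = 12096.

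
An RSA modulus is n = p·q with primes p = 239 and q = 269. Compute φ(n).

φ(n) = (p − 1)(q − 1) = (239−1)(269−1) = 238·268 = 63784.

63784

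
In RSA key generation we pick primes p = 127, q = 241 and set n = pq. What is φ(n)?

30240

φ(30607) = 30607 · (1 − 1/127) · (1 − 1/241)
       = 30607 · 30240/30607 = 30240.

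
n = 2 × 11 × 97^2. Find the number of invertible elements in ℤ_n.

93120

φ(2) = 2 − 1 = 1.
φ(11) = 11 − 1 = 10.
φ(97^2) = 97^2 − 97^1 = 9409 − 97 = 9312.
φ(206998) = 1 × 10 × 9312 = 93120.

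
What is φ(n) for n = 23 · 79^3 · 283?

3020094792

φ(3209190851) = 3209190851 · (1 − 1/23) · (1 − 1/79) · (1 − 1/283)
       = 3209190851 · 483912/514211 = 3020094792.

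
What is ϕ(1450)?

560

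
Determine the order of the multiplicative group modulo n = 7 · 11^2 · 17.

10560

φ(14399) = 14399 · (1 − 1/7) · (1 − 1/11) · (1 − 1/17)
       = 14399 · 960/1309 = 10560.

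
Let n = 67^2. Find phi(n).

4422

φ(4489) = 4489 · (1 − 1/67)
       = 4489 · 66/67 = 4422.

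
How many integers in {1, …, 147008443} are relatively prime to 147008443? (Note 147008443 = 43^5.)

143589642

φ(147008443) = 147008443 · (1 − 1/43)
       = 147008443 · 42/43 = 143589642.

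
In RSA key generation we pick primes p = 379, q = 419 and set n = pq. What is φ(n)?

158004

φ(n) = (p − 1)(q − 1) = (379−1)(419−1) = 378·418 = 158004.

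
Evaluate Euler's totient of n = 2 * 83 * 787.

φ(130642) = 130642 · (1 − 1/2) · (1 − 1/83) · (1 − 1/787)
       = 130642 · 64452/130642 = 64452.

64452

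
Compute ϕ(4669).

3696

Prime factorization: 4669 = 7 × 23 × 29.
φ(4669) = 4669 · (1 − 1/7) · (1 − 1/23) · (1 − 1/29)
       = 4669 · 3696/4669 = 3696.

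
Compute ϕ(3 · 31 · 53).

3120

φ(3) = 3 − 1 = 2.
φ(31) = 31 − 1 = 30.
φ(53) = 53 − 1 = 52.
Multiply: 2 · 30 · 52 = 3120.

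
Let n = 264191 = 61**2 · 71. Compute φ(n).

φ(61^2) = 61^2 − 61^1 = 3721 − 61 = 3660.
φ(71) = 71 − 1 = 70.
φ(264191) = 3660 × 70 = 256200.

256200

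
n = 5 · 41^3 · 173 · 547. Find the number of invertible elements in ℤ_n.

φ(5) = 5 − 1 = 4.
φ(41^3) = 41^2·(41−1) = 1681·40 = 67240.
φ(173) = 173 − 1 = 172.
φ(547) = 547 − 1 = 546.
Multiply: 4 · 67240 · 172 · 546 = 25258571520.

25258571520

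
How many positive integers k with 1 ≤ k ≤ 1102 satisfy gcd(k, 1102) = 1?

504

Prime factorization: 1102 = 2 · 19 · 29.
φ(1102) = 1102 · (1 − 1/2) · (1 − 1/19) · (1 − 1/29)
       = 1102 · 504/1102 = 504.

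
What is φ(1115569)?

Factor 1115569: 1115569 = 7 * 13^2 * 23 * 41.
φ(7) = 7 − 1 = 6.
φ(13^2) = 13^1·(13−1) = 13·12 = 156.
φ(23) = 23 − 1 = 22.
φ(41) = 41 − 1 = 40.
Since φ is multiplicative, φ(1115569) = 6 · 156 · 22 · 40 = 823680.

823680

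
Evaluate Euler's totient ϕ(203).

First factor: 203 = 7 · 29.
φ(203) = 203 · (1 − 1/7) · (1 − 1/29)
       = 203 · 168/203 = 168.

168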